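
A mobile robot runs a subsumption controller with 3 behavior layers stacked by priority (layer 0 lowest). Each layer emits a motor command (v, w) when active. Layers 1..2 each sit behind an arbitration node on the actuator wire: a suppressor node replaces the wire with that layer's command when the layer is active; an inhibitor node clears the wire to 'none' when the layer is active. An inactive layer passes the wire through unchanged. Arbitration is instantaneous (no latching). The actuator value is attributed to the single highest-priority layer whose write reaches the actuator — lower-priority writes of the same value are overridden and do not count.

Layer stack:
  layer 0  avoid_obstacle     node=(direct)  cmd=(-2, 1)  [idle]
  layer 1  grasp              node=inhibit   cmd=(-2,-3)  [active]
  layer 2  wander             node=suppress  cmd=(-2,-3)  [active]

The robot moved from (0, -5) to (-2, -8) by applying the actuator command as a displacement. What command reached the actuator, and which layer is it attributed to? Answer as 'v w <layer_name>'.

displacement = (-2, -8) − (0, -5) = (-2, -3)
layer 0 (avoid_obstacle) idle — none
layer 1 (grasp) active — inhibits: none
layer 2 (wander) active — suppresses: (-2, -3)
→ actuator (-2, -3) — from layer 2 (wander)

-2 -3 wander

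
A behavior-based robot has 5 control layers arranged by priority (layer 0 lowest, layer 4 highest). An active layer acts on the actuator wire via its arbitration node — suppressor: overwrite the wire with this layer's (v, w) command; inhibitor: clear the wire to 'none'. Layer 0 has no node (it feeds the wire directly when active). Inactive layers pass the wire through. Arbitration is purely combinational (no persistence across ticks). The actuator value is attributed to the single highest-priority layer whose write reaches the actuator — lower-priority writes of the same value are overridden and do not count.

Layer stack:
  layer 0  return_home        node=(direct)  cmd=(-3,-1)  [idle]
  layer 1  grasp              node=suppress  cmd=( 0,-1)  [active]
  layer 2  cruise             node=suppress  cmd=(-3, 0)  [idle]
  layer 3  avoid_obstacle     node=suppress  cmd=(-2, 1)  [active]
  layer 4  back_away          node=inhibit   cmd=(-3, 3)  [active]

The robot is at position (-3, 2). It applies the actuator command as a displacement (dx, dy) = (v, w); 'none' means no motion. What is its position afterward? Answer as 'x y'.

L0 return_home: idle → wire = none
L1 grasp: active, suppressor → wire = (0, -1)
L2 cruise: idle → wire stays (0, -1)
L3 avoid_obstacle: active, suppressor → wire = (-2, 1)
L4 back_away: active, inhibitor → wire = none
actuator = none
position: (-3, 2) + none = (-3, 2)

-3 2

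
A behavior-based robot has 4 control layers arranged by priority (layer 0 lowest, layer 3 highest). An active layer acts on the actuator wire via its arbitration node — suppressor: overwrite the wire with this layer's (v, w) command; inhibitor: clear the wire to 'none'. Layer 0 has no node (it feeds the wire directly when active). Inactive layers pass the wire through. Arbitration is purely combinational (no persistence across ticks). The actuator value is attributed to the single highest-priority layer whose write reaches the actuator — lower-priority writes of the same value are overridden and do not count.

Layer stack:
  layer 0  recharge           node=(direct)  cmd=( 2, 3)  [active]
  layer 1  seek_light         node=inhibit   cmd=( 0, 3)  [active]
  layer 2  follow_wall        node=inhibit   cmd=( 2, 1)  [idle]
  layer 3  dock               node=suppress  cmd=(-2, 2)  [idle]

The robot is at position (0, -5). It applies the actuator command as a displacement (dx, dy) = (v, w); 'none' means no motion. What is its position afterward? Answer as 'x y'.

0 -5

[0] recharge on; wire := (2, 3)
[1] seek_light on (inhibit); wire := none
[2] follow_wall off; pass none
[3] dock off; pass none
output none
position: (0, -5) + none = (0, -5)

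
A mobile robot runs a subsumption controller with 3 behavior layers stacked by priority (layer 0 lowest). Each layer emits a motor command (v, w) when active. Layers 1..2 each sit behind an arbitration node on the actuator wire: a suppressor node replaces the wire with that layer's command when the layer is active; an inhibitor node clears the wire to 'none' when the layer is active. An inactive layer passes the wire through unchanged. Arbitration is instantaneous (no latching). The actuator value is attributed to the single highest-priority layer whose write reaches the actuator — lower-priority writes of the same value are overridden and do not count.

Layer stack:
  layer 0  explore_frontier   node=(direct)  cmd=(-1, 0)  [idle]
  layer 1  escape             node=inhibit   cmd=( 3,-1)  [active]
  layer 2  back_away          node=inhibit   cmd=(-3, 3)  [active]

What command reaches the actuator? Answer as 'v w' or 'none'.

none

layer 0 (explore_frontier) idle — none
layer 1 (escape) active — inhibits: none
layer 2 (back_away) active — inhibits: none
→ actuator none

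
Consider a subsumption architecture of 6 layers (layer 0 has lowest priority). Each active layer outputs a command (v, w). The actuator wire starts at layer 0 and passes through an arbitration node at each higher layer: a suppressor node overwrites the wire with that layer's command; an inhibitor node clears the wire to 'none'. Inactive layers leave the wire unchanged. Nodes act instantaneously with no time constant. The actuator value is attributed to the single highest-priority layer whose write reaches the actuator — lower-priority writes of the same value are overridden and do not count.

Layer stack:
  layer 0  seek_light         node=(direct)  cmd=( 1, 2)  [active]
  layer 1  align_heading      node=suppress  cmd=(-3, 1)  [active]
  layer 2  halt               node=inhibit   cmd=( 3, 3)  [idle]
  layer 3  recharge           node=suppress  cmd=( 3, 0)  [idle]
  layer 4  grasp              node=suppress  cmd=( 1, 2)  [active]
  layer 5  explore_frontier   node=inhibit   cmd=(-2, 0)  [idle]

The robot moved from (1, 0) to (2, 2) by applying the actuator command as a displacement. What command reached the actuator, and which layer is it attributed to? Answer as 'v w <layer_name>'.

displacement = (2, 2) − (1, 0) = (1, 2)
L0 seek_light: active, feeds wire = (1, 2)
L1 align_heading: active, suppressor → wire = (-3, 1)
L2 halt: idle → wire stays (-3, 1)
L3 recharge: idle → wire stays (-3, 1)
L4 grasp: active, suppressor → wire = (1, 2)
L5 explore_frontier: idle → wire stays (1, 2)
actuator = (1, 2) — from layer 4 (grasp)

1 2 grasp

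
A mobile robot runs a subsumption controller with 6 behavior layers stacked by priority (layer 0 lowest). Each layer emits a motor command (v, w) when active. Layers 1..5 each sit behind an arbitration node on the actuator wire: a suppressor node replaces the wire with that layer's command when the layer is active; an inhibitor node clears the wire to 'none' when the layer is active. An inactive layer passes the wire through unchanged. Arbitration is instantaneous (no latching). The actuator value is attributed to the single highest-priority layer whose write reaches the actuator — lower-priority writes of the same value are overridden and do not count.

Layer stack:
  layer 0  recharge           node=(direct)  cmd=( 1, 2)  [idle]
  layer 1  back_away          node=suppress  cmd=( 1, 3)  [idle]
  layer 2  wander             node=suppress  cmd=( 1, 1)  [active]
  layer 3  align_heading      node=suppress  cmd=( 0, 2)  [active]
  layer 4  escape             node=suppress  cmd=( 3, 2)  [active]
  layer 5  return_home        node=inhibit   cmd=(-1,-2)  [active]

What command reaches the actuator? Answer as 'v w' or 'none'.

none

[0] recharge off; wire := none
[1] back_away off; pass none
[2] wander on (suppress); wire := (1, 1)
[3] align_heading on (suppress); wire := (0, 2)
[4] escape on (suppress); wire := (3, 2)
[5] return_home on (inhibit); wire := none
output none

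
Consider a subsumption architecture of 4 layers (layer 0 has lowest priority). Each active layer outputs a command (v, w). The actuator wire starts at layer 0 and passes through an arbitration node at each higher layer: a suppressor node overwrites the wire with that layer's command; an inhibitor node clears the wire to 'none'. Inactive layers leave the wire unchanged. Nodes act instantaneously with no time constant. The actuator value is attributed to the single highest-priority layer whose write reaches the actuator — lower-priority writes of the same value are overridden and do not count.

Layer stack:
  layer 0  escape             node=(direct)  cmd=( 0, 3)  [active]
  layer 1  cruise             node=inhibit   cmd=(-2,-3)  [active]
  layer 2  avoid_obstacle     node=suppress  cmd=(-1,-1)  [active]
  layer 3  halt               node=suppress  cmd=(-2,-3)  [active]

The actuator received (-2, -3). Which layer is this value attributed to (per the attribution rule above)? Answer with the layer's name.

[0] escape on; wire := (0, 3)
[1] cruise on (inhibit); wire := none
[2] avoid_obstacle on (suppress); wire := (-1, -1)
[3] halt on (suppress); wire := (-2, -3)
output (-2, -3)
last writer: layer 3 = halt

halt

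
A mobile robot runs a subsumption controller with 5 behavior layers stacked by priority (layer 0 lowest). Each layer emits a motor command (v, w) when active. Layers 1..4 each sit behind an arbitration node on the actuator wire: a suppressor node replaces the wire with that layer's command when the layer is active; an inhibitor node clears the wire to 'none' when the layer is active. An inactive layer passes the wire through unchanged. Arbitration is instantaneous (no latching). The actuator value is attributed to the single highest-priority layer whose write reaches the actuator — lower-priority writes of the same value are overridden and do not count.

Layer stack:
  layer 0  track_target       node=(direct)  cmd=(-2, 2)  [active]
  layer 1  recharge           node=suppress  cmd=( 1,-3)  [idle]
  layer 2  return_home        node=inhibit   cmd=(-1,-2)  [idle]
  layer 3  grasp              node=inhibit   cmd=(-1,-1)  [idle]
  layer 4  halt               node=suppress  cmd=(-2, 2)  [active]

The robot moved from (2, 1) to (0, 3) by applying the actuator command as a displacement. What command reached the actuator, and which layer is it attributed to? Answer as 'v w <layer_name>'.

displacement = (0, 3) − (2, 1) = (-2, 2)
L0 track_target: active, feeds wire = (-2, 2)
L1 recharge: idle → wire stays (-2, 2)
L2 return_home: idle → wire stays (-2, 2)
L3 grasp: idle → wire stays (-2, 2)
L4 halt: active, suppressor → wire = (-2, 2)
actuator = (-2, 2) — from layer 4 (halt)

-2 2 halt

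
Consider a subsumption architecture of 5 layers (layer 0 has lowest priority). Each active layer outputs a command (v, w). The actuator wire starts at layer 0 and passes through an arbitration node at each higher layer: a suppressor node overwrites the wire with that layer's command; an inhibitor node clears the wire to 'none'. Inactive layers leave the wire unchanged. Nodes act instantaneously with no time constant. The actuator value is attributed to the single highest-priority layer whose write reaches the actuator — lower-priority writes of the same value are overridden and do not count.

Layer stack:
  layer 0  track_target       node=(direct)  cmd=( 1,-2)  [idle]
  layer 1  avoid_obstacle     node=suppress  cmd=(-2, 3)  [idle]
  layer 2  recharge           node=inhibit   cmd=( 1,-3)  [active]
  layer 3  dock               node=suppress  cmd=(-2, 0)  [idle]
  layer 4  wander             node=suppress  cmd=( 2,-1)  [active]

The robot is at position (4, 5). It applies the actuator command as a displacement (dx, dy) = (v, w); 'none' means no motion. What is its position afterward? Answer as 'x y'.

6 4

[0] track_target off; wire := none
[1] avoid_obstacle off; pass none
[2] recharge on (inhibit); wire := none
[3] dock off; pass none
[4] wander on (suppress); wire := (2, -1)
output (2, -1)
position: (4, 5) + (2, -1) = (6, 4)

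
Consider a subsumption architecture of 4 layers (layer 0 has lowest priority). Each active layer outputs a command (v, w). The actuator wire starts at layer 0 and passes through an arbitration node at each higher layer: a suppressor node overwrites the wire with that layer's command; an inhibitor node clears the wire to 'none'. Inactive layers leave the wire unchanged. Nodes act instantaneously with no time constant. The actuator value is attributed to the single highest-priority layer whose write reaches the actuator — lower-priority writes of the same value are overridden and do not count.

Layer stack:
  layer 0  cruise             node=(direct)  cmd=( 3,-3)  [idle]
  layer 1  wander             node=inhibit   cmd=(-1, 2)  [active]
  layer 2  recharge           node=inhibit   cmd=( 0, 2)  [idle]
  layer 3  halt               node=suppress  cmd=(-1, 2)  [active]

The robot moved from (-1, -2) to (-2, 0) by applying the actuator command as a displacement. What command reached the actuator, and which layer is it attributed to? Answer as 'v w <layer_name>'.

-1 2 halt

displacement = (-2, 0) − (-1, -2) = (-1, 2)
L0 cruise: idle → wire = none
L1 wander: active, inhibitor → wire = none
L2 recharge: idle → wire stays none
L3 halt: active, suppressor → wire = (-1, 2)
actuator = (-1, 2) — from layer 3 (halt)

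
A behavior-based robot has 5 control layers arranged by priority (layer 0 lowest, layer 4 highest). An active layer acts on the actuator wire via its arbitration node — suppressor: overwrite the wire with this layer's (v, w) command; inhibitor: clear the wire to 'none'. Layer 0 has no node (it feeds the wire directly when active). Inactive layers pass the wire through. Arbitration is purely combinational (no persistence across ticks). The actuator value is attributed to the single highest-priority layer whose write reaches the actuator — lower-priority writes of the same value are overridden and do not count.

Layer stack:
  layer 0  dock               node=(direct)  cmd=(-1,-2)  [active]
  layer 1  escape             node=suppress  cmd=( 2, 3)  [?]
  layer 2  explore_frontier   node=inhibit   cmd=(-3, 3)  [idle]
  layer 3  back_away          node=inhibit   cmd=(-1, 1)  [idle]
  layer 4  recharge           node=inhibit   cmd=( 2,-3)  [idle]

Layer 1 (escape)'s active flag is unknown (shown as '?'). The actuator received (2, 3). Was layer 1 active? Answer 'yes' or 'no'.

If layer 1 is active=yes:
  actuator would be (2, 3)
If layer 1 is active=no:
  actuator would be (-1, -2)
Observed (2, 3), so layer 1 was active.

yes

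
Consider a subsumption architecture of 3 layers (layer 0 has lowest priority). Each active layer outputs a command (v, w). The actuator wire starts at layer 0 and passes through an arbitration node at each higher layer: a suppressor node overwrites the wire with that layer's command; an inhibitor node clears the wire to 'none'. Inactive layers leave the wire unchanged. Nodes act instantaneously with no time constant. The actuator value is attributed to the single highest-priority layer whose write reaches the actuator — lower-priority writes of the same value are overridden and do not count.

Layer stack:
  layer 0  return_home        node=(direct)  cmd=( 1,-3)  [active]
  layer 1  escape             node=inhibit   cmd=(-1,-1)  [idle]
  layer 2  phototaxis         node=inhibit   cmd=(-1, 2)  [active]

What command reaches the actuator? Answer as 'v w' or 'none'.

[0] return_home on; wire := (1, -3)
[1] escape off; pass (1, -3)
[2] phototaxis on (inhibit); wire := none
output none

none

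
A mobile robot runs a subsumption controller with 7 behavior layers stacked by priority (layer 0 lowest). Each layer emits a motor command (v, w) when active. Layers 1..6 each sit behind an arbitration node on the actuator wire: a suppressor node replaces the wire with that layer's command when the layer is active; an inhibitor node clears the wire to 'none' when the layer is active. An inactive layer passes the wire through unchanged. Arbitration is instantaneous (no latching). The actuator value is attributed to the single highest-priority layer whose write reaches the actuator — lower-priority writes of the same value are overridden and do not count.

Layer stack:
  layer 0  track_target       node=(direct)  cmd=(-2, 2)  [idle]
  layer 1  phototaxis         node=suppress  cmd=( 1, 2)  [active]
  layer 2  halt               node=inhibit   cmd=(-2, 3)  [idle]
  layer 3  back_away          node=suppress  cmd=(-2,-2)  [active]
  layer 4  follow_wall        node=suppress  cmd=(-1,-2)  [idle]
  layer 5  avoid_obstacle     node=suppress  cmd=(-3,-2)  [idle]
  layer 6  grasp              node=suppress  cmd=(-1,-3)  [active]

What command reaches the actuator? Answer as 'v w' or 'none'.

layer 0 (track_target) idle — none
layer 1 (phototaxis) active — suppresses: (1, 2)
layer 2 (halt) idle — unchanged: (1, 2)
layer 3 (back_away) active — suppresses: (-2, -2)
layer 4 (follow_wall) idle — unchanged: (-2, -2)
layer 5 (avoid_obstacle) idle — unchanged: (-2, -2)
layer 6 (grasp) active — suppresses: (-1, -3)
→ actuator (-1, -3)

-1 -3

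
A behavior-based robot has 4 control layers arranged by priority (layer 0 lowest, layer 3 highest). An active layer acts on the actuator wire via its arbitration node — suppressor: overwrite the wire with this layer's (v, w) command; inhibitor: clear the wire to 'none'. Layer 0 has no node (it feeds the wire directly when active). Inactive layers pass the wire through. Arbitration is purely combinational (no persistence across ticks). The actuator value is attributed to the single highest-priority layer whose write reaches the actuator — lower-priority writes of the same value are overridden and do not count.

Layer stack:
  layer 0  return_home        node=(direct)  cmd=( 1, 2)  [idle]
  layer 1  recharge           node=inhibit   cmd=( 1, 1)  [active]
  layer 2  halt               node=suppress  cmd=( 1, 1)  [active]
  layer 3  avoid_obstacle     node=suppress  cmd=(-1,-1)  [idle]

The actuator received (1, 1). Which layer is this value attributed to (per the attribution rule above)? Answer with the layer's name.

[0] return_home off; wire := none
[1] recharge on (inhibit); wire := none
[2] halt on (suppress); wire := (1, 1)
[3] avoid_obstacle off; pass (1, 1)
output (1, 1)
last writer: layer 2 = halt

halt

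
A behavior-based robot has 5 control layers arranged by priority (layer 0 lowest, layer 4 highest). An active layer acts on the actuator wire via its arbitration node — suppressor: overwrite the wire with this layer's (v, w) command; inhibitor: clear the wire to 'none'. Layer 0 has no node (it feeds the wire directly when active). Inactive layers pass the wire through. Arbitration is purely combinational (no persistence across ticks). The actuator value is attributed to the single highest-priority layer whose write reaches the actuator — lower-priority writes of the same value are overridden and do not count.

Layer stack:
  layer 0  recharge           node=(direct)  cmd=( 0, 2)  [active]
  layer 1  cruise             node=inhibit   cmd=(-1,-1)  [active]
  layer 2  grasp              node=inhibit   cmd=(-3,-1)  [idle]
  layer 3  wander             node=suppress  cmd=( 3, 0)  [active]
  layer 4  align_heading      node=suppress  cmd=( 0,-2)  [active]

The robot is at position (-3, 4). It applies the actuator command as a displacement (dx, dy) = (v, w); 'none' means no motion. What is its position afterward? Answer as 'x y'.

-3 2

[0] recharge on; wire := (0, 2)
[1] cruise on (inhibit); wire := none
[2] grasp off; pass none
[3] wander on (suppress); wire := (3, 0)
[4] align_heading on (suppress); wire := (0, -2)
output (0, -2)
position: (-3, 4) + (0, -2) = (-3, 2)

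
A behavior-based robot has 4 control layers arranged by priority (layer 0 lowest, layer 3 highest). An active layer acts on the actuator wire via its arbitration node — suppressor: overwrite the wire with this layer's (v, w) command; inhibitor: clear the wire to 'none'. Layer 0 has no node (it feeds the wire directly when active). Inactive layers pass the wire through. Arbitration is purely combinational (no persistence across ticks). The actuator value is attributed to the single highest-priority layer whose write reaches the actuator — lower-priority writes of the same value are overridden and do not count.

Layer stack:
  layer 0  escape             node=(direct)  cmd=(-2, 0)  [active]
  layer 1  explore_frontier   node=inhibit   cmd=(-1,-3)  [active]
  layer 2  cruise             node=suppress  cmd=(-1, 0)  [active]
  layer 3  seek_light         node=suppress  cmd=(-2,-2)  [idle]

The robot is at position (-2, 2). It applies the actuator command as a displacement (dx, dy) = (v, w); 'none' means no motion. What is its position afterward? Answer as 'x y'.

layer 0 (escape) active — direct: (-2, 0)
layer 1 (explore_frontier) active — inhibits: none
layer 2 (cruise) active — suppresses: (-1, 0)
layer 3 (seek_light) idle — unchanged: (-1, 0)
→ actuator (-1, 0)
position: (-2, 2) + (-1, 0) = (-3, 2)

-3 2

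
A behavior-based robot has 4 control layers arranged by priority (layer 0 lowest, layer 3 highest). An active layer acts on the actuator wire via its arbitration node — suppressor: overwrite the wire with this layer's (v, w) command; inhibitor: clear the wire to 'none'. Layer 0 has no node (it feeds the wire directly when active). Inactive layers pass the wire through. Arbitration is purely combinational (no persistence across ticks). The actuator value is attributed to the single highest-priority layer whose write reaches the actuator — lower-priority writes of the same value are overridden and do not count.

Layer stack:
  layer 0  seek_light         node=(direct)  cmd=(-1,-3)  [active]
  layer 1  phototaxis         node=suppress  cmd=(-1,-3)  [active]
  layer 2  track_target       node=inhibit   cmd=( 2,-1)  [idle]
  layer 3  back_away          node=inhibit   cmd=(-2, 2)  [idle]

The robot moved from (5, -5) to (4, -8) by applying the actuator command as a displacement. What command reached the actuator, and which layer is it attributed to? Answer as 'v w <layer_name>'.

displacement = (4, -8) − (5, -5) = (-1, -3)
L0 seek_light: active, feeds wire = (-1, -3)
L1 phototaxis: active, suppressor → wire = (-1, -3)
L2 track_target: idle → wire stays (-1, -3)
L3 back_away: idle → wire stays (-1, -3)
actuator = (-1, -3) — from layer 1 (phototaxis)

-1 -3 phototaxis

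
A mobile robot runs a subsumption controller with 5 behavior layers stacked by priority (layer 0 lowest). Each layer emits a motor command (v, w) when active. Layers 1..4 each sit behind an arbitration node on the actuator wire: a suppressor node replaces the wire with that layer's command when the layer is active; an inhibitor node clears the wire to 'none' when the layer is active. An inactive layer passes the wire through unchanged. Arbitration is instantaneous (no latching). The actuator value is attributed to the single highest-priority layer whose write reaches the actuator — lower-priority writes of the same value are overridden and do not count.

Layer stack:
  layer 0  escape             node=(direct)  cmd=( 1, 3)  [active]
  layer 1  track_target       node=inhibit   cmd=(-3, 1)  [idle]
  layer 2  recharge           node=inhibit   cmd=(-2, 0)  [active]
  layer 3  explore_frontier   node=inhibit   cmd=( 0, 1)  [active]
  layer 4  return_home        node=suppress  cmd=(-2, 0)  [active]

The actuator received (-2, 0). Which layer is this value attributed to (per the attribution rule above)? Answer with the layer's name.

L0 escape: active, feeds wire = (1, 3)
L1 track_target: idle → wire stays (1, 3)
L2 recharge: active, inhibitor → wire = none
L3 explore_frontier: active, inhibitor → wire = none
L4 return_home: active, suppressor → wire = (-2, 0)
actuator = (-2, 0)
last writer: layer 4 = return_home

return_home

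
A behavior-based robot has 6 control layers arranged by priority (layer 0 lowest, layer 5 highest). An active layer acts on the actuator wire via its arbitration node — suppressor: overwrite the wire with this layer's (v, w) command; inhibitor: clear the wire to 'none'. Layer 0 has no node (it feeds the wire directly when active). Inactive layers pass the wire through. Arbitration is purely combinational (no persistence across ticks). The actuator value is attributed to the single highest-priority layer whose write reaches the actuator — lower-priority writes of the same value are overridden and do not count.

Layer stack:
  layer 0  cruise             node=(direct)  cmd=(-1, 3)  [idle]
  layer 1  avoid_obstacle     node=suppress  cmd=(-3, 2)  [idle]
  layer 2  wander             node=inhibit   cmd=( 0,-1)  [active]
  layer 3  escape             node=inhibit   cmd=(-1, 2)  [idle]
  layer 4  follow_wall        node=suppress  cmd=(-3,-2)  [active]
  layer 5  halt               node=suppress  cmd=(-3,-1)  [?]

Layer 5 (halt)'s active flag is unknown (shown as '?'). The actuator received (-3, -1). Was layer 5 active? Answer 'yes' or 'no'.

If layer 5 is active=yes:
  actuator would be (-3, -1)
If layer 5 is active=no:
  actuator would be (-3, -2)
Observed (-3, -1), so layer 5 was active.

yes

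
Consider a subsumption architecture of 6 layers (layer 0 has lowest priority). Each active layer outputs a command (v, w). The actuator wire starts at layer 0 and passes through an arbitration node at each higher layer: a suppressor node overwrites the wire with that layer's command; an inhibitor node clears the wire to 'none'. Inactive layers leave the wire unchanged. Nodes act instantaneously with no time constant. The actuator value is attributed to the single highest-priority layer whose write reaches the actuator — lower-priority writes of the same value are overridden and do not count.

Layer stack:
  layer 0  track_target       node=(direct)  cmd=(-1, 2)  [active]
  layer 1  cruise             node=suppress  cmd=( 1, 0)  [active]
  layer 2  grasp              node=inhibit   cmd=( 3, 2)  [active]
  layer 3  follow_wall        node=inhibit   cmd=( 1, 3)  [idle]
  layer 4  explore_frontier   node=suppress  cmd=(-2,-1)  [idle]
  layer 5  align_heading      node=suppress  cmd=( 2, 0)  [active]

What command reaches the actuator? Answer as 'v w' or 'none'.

2 0

[0] track_target on; wire := (-1, 2)
[1] cruise on (suppress); wire := (1, 0)
[2] grasp on (inhibit); wire := none
[3] follow_wall off; pass none
[4] explore_frontier off; pass none
[5] align_heading on (suppress); wire := (2, 0)
output (2, 0)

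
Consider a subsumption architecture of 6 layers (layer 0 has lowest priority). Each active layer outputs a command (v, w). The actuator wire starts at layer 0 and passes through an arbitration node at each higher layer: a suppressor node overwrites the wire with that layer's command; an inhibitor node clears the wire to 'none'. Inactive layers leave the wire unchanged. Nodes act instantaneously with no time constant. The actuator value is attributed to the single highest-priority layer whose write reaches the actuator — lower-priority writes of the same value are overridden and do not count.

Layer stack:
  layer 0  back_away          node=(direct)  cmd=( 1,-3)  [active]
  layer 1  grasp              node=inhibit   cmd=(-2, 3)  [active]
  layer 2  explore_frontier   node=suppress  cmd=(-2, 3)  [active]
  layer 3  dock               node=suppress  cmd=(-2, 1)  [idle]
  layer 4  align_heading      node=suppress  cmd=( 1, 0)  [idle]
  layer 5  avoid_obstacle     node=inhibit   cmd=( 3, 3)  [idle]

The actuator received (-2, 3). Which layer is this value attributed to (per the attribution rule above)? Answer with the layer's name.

[0] back_away on; wire := (1, -3)
[1] grasp on (inhibit); wire := none
[2] explore_frontier on (suppress); wire := (-2, 3)
[3] dock off; pass (-2, 3)
[4] align_heading off; pass (-2, 3)
[5] avoid_obstacle off; pass (-2, 3)
output (-2, 3)
last writer: layer 2 = explore_frontier

explore_frontier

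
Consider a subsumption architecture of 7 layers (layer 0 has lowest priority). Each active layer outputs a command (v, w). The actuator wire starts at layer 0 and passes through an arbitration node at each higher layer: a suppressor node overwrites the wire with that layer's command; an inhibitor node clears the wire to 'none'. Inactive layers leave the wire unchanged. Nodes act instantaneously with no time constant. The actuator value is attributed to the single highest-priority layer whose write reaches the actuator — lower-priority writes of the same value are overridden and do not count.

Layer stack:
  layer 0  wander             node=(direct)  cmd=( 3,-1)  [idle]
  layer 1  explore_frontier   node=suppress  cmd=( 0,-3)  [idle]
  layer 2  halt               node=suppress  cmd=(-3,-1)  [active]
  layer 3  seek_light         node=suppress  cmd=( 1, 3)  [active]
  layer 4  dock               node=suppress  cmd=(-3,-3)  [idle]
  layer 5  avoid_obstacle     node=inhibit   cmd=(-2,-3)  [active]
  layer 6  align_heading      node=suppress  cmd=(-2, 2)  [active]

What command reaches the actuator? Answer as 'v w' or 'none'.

-2 2

layer 0 (wander) idle — none
layer 1 (explore_frontier) idle — unchanged: none
layer 2 (halt) active — suppresses: (-3, -1)
layer 3 (seek_light) active — suppresses: (1, 3)
layer 4 (dock) idle — unchanged: (1, 3)
layer 5 (avoid_obstacle) active — inhibits: none
layer 6 (align_heading) active — suppresses: (-2, 2)
→ actuator (-2, 2)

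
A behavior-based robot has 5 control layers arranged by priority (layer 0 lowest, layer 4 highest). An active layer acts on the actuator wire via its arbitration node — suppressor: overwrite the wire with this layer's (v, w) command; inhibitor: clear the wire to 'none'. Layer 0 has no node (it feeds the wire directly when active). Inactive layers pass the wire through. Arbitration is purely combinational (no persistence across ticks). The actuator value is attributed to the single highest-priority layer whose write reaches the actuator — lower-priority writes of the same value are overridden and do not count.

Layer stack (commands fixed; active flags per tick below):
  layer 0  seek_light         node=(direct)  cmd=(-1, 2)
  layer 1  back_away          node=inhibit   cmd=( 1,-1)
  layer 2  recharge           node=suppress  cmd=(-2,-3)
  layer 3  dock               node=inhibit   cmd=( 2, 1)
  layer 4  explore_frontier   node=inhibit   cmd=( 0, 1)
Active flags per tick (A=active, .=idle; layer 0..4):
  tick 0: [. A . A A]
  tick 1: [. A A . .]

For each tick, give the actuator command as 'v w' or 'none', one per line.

tick 0:
  layer 0 (seek_light) idle — none
  layer 1 (back_away) active — inhibits: none
  layer 2 (recharge) idle — unchanged: none
  layer 3 (dock) active — inhibits: none
  layer 4 (explore_frontier) active — inhibits: none
  → actuator none
tick 1:
  layer 0 (seek_light) idle — none
  layer 1 (back_away) active — inhibits: none
  layer 2 (recharge) active — suppresses: (-2, -3)
  layer 3 (dock) idle — unchanged: (-2, -3)
  layer 4 (explore_frontier) idle — unchanged: (-2, -3)
  → actuator (-2, -3)

none
-2 -3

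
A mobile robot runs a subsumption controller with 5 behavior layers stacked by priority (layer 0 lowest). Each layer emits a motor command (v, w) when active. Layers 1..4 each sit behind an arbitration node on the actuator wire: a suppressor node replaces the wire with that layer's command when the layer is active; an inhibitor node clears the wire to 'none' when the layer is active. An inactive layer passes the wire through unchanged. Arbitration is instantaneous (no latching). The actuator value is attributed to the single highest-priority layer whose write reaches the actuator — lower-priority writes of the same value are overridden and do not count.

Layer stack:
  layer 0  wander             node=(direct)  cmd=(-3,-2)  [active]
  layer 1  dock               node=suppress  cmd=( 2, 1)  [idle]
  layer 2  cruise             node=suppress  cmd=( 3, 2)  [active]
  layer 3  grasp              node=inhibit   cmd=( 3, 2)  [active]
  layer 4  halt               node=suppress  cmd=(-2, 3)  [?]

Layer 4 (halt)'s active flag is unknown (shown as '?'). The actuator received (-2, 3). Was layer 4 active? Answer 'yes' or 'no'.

If layer 4 is active=yes:
  actuator would be (-2, 3)
If layer 4 is active=no:
  actuator would be none
Observed (-2, 3), so layer 4 was active.

yes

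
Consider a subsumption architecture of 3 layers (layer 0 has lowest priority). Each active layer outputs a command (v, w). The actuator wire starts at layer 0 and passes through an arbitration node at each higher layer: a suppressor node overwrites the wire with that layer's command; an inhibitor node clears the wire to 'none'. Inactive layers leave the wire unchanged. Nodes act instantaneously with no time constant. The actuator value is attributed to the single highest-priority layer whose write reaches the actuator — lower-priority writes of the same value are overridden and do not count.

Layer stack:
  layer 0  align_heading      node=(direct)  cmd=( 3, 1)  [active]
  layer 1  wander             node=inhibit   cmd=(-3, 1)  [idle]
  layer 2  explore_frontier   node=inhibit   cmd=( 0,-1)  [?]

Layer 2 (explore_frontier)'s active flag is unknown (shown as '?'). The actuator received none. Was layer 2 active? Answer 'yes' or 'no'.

If layer 2 is active=yes:
  actuator would be none
If layer 2 is active=no:
  actuator would be (3, 1)
Observed none, so layer 2 was active.

yes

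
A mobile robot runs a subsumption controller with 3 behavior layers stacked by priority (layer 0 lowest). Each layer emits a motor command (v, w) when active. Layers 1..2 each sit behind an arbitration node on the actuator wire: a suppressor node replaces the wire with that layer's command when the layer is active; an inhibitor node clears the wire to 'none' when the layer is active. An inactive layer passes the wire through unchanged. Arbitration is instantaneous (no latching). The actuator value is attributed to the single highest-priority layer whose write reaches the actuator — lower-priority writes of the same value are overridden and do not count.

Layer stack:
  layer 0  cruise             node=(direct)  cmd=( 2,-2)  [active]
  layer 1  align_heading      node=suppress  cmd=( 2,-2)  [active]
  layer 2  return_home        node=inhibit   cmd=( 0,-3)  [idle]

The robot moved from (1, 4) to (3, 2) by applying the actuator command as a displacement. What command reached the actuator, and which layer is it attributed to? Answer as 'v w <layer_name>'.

2 -2 align_heading

displacement = (3, 2) − (1, 4) = (2, -2)
layer 0 (cruise) active — direct: (2, -2)
layer 1 (align_heading) active — suppresses: (2, -2)
layer 2 (return_home) idle — unchanged: (2, -2)
→ actuator (2, -2) — from layer 1 (align_heading)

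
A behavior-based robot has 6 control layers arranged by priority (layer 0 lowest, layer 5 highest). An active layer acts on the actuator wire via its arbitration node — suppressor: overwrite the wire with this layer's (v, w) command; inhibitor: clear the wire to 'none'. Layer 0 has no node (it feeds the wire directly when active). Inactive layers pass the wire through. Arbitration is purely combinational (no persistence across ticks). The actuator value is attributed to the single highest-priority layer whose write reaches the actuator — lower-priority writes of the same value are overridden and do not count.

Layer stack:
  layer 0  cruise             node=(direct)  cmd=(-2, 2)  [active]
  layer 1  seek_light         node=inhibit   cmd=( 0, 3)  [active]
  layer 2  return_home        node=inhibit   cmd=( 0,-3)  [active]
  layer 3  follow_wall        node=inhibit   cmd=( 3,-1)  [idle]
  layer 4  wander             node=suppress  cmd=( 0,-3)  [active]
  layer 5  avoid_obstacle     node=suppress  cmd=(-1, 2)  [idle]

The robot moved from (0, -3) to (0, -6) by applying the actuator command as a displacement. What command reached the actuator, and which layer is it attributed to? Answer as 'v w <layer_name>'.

displacement = (0, -6) − (0, -3) = (0, -3)
[0] cruise on; wire := (-2, 2)
[1] seek_light on (inhibit); wire := none
[2] return_home on (inhibit); wire := none
[3] follow_wall off; pass none
[4] wander on (suppress); wire := (0, -3)
[5] avoid_obstacle off; pass (0, -3)
output (0, -3) — from layer 4 (wander)

0 -3 wander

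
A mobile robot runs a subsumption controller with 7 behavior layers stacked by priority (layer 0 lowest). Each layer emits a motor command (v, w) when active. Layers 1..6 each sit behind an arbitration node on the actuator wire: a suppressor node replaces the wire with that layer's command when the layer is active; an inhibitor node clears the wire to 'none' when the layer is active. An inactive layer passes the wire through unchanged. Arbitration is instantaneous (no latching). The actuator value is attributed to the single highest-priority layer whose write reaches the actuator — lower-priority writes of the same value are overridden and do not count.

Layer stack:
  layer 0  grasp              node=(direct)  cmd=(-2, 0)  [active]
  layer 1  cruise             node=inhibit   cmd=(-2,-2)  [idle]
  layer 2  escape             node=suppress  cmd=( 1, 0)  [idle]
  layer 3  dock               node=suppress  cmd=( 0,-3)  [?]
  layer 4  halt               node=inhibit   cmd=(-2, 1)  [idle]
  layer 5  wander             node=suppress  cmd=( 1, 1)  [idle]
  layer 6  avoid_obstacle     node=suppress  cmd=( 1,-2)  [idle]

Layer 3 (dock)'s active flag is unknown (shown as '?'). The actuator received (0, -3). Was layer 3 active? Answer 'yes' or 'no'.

If layer 3 is active=yes:
  actuator would be (0, -3)
If layer 3 is active=no:
  actuator would be (-2, 0)
Observed (0, -3), so layer 3 was active.

yes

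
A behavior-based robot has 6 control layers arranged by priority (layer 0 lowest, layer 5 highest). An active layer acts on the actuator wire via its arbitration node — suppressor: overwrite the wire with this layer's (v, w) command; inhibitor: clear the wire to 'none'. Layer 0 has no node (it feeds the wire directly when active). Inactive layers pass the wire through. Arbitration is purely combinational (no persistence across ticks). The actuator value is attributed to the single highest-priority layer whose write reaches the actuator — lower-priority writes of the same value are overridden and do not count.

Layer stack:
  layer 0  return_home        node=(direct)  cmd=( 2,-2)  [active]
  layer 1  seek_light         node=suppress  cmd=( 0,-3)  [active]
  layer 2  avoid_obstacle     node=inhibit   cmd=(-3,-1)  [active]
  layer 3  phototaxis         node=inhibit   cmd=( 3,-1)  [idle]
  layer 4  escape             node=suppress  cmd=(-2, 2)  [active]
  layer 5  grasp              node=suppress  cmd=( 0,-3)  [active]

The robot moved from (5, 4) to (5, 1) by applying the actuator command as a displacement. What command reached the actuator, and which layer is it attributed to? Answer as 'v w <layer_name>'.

0 -3 grasp

displacement = (5, 1) − (5, 4) = (0, -3)
L0 return_home: active, feeds wire = (2, -2)
L1 seek_light: active, suppressor → wire = (0, -3)
L2 avoid_obstacle: active, inhibitor → wire = none
L3 phototaxis: idle → wire stays none
L4 escape: active, suppressor → wire = (-2, 2)
L5 grasp: active, suppressor → wire = (0, -3)
actuator = (0, -3) — from layer 5 (grasp)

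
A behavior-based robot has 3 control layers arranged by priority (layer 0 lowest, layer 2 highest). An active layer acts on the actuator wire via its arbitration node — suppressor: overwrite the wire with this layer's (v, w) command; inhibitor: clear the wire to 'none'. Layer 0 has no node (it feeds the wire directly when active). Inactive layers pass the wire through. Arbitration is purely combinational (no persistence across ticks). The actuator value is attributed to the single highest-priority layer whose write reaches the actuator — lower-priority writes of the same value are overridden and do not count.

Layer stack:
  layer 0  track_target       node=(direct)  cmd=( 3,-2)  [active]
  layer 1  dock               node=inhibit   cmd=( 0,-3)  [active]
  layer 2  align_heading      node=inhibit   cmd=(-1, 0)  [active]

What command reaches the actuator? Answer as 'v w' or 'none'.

layer 0 (track_target) active — direct: (3, -2)
layer 1 (dock) active — inhibits: none
layer 2 (align_heading) active — inhibits: none
→ actuator none

none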